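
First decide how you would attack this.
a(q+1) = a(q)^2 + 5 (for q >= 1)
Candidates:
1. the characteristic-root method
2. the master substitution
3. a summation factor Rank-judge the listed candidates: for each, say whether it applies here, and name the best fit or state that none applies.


Diagnosis: no special technique — the recurrence is nonlinear in the sequence values; study it directly, no linear machinery applies.
- the characteristic-root method — the recursion is nonlinear in the sequence values, so no linear-modes ansatz applies.
- the master substitution: no fixed divisor shrinks the index between calls.
- a summation factor — no summation factor applies — the rule is not linear in the sequence values.


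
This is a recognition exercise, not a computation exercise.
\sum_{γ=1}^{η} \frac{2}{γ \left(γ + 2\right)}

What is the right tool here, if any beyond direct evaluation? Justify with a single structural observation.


Diagnosis: telescoping — \frac{2}{γ \left(γ + 2\right)} is a collapsed telescope: expand it into simple fractions to see the cancellation.


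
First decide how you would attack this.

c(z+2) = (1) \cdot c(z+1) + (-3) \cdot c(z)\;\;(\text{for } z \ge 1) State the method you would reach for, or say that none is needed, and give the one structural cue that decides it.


Best approach: the characteristic-root method — fixed numeric weights on consecutive terms and no forcing term added: the root method in its home territory.


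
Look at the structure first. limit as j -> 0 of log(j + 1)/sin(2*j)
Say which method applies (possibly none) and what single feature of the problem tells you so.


Best approach: l'Hôpital's rule (0/0) — numerator and denominator both vanish at 0 — a genuine 0/0 form, which is exactly when l'Hôpital applies. The standard small-argument limits would also carry it; the rule is the systematic route.


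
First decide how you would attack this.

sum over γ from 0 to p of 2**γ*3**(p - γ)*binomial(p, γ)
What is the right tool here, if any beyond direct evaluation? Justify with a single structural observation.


Technique: the binomial theorem — the summand is term γ of a binomial expansion in 2 and 3; the whole sum is a single power.


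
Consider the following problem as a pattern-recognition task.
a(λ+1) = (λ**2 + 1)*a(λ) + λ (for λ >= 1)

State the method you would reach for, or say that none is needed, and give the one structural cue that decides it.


Verdict: a summation factor — rescale the sequence by the product of the weights λ**2 + 1 so far — the recurrence collapses to a plain running sum.


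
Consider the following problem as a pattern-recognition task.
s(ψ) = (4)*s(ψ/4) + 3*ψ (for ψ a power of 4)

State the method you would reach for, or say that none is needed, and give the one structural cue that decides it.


Technique: the master substitution — a divide-and-conquer shape: argument ψ/4, so change variables with ψ = 4^m and solve the linear version.


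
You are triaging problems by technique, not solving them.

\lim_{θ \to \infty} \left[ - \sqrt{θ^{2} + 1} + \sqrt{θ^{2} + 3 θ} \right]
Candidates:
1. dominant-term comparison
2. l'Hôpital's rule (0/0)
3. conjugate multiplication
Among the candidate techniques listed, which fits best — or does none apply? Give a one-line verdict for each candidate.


Technique: conjugate multiplication — divergence minus divergence hides a finite answer — expose it by pairing \sqrt{θ^{2} + 3 θ} - \sqrt{θ^{2} + 1} with its conjugate.
- dominant-term comparison — no dominant-degree comparison decides it.
- l'Hôpital's rule (0/0): substitution produces ∞ − ∞ rather than a vanishing quotient; the rule needs a 0/0 ratio to act on.
- conjugate multiplication: applicable, and directly so.


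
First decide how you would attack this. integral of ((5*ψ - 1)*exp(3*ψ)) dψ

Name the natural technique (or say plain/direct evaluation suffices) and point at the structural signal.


Best approach: integration by parts — a polynomial factor 5*ψ - 1 multiplies exp(3*ψ); differentiating 5*ψ - 1 lowers its degree while exp(3*ψ) integrates cleanly, so parts wins.


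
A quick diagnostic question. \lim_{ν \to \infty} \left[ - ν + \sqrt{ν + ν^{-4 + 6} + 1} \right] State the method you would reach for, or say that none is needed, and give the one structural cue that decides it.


Diagnosis: conjugate multiplication — \sqrt{ν + ν^{-4 + 6} + 1} and ν both blow up, but their difference is tame once the conjugate rationalizes it.


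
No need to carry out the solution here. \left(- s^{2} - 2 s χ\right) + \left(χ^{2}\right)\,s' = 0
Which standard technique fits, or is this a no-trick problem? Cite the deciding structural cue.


Technique: the homogeneous substitution — the slope is degree-zero homogeneous: the ratio substitution v = s/χ collapses it. This doubles as a Bernoulli equation in the unknown as written; the homogeneous route needs no setup at all.


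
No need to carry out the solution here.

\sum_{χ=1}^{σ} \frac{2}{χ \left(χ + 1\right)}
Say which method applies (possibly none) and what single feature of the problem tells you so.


Method: telescoping — poles of \frac{2}{χ \left(χ + 1\right)} differ by an integer, the telltale of a telescoping partial-fraction sum.


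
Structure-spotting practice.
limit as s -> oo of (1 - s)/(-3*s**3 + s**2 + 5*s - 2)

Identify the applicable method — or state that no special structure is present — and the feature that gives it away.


Best approach: dominant-term comparison — as s grows, only the highest-degree terms matter — compare leading terms and read the limit off. Differentiating the expression as a single quotient would eventually settle it as well; matching dominant growth settles it immediately.


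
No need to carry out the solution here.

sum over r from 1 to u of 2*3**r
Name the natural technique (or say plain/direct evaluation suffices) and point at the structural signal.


Verdict: the geometric series formula — the ratio of consecutive terms is the constant 3, independent of the index — a geometric sum.


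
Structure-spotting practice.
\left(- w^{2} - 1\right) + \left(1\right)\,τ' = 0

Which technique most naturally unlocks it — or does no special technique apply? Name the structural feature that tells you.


Method: no special technique — the slope is a pure function of w; integrate both sides and be done.


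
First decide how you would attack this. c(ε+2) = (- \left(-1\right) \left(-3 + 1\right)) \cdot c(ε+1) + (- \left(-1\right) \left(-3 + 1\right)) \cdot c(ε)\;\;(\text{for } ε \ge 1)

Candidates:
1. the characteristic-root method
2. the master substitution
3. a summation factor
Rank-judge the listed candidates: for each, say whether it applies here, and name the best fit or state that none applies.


Verdict: the characteristic-root method — constant coefficients and linearity mean the ansatz r^ε reduces it to solving the characteristic polynomial.
- the characteristic-root method — applicable, and directly so.
- the master substitution — the recursive argument is a shift of the index, not a fixed fraction of it.
- a summation factor: a summation factor telescopes one-step recursions; this one carries higher-order memory.


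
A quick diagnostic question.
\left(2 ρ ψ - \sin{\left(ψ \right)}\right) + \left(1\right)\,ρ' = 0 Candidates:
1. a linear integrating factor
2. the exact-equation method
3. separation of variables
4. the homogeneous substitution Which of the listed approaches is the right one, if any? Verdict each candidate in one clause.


Method: a linear integrating factor — linear in the unknown with genuine forcing: multiply through by the exponential of the integrated coefficient and the left side closes into one derivative.
- a linear integrating factor: a fit — the right tool for this form.
- the exact-equation method — exactness fails on the nose — the mixed partials do not match.
- separation of variables: the two dependences are entangled, not a clean product of one-variable pieces.
- the homogeneous substitution — solved for the derivative, the right side changes under joint scaling of the two variables.


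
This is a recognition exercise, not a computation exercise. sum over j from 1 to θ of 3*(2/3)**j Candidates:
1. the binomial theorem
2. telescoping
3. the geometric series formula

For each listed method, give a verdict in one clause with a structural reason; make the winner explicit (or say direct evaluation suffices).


Diagnosis: the geometric series formula — the ratio of consecutive terms is the constant 2/3, independent of the index — a geometric sum.
- the binomial theorem — the terms lack the binomial-coefficient-weighted complementary-power pattern of an expansion.
- telescoping — as presented, consecutive terms share no shifted copy to cancel against — no rewrite is on display to change that.
- the geometric series formula — a fit — the right tool for this form.


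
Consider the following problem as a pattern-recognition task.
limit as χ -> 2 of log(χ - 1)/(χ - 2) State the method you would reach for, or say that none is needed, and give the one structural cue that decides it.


Verdict: l'Hôpital's rule (0/0) — the 0/0 form at 2 is the signature situation for l'Hôpital's rule. A local series expansion at the point resolves it as well; the rule is the packaged version of that step.


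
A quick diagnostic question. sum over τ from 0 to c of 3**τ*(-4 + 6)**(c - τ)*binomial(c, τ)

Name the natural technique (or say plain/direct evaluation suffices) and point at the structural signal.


Verdict: the binomial theorem — terms weighting binomial(c, τ) against matched powers of 3 and (-4 + 6) reassemble into (3 + (-4 + 6))^c by the binomial theorem.


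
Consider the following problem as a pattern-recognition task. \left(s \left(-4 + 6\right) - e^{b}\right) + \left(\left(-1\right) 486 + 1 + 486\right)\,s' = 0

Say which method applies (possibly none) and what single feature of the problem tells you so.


Diagnosis: a linear integrating factor — arrange it as s' + (-4 + 6)·s = (the forcing term) and the integrating factor does the rest.


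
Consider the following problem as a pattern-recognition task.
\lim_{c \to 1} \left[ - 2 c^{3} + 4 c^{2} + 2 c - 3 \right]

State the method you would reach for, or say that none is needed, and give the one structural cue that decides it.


Method: no special technique — nothing blocks direct substitution at 1: plug in and finish.


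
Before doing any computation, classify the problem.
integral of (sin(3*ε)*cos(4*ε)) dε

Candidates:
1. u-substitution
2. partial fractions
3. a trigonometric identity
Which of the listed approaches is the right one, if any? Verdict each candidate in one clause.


Technique: a trigonometric identity — the product sin(3*ε)*cos(4*ε) converts to a sum of single-frequency sinusoids via the product-to-sum identity.
- u-substitution — no subexpression of the integrand serves as a whole-integral substitution inner — individual terms may offer their own, but none carries its derivative as a factor of the full integrand; a working change of variable would have to be constructed from outside the expression.
- partial fractions — the expression is not a ratio of polynomials that decomposes further.
- a trigonometric identity: a fit — the right tool for this form.


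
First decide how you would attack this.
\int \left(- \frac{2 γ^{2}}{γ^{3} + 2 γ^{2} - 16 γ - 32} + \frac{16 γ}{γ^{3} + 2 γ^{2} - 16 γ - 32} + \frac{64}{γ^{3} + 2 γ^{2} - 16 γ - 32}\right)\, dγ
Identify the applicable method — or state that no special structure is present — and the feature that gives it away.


Diagnosis: partial fractions — the integrand is a proper rational function and its denominator γ^{3} + 2 γ^{2} - 16 γ - 32 factors into distinct pieces, so it splits into simple fractions.


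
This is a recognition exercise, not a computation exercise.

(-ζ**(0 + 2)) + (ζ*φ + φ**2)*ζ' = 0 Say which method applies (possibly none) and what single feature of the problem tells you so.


Best approach: the homogeneous substitution — scaling φ and ζ together leaves the slope fixed — it depends only on ζ/φ, so substitute the ratio. This can also be massaged into Bernoulli form (the roles of the variables may need exchanging); the homogeneous substitution avoids that setup.


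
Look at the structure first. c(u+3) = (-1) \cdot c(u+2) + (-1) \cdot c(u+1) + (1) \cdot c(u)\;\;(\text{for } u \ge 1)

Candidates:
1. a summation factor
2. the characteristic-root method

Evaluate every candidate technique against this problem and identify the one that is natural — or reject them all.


Diagnosis: the characteristic-root method — fixed numeric weights on consecutive terms and no forcing term added: the root method in its home territory.
- a summation factor — the recurrence reaches back more than one step, outside the first-order family a summation factor normalizes.
- the characteristic-root method: applies; the problem has the shape this method handles.


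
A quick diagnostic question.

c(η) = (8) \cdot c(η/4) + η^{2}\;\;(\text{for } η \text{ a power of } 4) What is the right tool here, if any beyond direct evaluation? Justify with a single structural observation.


Best approach: the master substitution — the argument contracts 4-fold per step: reindex η exponentially and solve the linear recurrence in the new index.


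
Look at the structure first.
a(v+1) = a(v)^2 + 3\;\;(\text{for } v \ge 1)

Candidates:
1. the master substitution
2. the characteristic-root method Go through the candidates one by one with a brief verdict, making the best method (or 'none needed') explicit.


Technique: no special technique — the new term depends nonlinearly on the old ones, which disqualifies every superposition-based technique.
- the master substitution — the recursion steps by a constant offset, so exponential reindexing is pointless.
- the characteristic-root method: the recursion is nonlinear in the sequence values, so no linear-modes ansatz applies.


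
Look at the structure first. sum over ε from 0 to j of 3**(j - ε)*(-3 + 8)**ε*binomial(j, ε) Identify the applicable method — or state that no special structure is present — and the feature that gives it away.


Diagnosis: the binomial theorem — binomial(j, ε) weighting matched powers of (-3 + 8) and 3 is the expanded form of ((-3 + 8) + 3)^j — fold it back up.


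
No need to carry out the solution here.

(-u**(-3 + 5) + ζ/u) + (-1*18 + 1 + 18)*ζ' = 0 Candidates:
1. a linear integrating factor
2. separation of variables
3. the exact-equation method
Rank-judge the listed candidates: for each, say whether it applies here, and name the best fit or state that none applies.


Verdict: a linear integrating factor — the unknown enters only to the first power against a nonzero forcing term — the integrating-factor template applies directly.
- a linear integrating factor — applies; the problem has the shape this method handles.
- separation of variables — no division isolates the independent variable from the unknown.
- the exact-equation method: the mixed-partials test fails on this split — it is not an exact differential as presented.


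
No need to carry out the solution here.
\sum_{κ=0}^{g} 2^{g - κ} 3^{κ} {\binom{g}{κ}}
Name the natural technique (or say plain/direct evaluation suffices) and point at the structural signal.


Verdict: the binomial theorem — the binomial coefficients weight matched powers of 3 and 2, which is exactly the expansion of a binomial power.


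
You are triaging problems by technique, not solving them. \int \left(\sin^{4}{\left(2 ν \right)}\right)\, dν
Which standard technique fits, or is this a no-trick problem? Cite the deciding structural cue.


Verdict: a trigonometric identity — \sin^{4}{\left(2 ν \right)} calls for power reduction: rewrite via double angles before any antiderivative is attempted.


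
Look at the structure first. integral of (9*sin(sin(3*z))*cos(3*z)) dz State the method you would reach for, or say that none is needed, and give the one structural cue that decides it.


Verdict: u-substitution — the only nontrivial dependence routes through sin(3*z), whose derivative supplies the leftover factor up to a constant multiple — u = sin(3*z) flattens it.


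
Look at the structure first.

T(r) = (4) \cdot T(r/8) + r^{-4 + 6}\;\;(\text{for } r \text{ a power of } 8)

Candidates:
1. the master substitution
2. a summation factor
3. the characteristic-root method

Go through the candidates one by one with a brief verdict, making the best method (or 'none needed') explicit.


Verdict: the master substitution — treat m = log base 8 of r as the new clock: one recursion step advances m by one while r scales by 8.
- the master substitution — applies; the problem has the shape this method handles.
- a summation factor: a divided-index call is outside the fixed-shift first-order family a summation factor normalizes.
- the characteristic-root method — a divided-index call is not the fixed-shift linear shape that characteristic roots solve.


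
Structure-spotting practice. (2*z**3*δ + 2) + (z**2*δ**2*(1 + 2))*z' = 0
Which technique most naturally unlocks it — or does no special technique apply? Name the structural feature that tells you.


Best approach: the exact-equation method — equality of cross partials is the green light — assemble the potential function term by term.


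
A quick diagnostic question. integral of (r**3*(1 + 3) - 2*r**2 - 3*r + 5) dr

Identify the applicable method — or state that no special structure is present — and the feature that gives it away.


Technique: no special technique — nothing composite, nothing rational, nothing trigonometric — each constant-multiple power of r integrates by the power rule alone.


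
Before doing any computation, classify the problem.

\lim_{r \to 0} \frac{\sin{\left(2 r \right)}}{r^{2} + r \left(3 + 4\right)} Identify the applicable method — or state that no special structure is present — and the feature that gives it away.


Method: l'Hôpital's rule (0/0) — plug in 0: top and bottom both hit zero, so differentiate each and retry. Known elementary limits would finish this too — the rule just bypasses the case analysis.


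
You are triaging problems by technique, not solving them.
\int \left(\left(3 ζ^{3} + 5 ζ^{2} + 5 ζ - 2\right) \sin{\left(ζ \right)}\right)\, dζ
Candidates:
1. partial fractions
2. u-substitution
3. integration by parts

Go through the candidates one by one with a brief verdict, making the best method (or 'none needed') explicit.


Best approach: integration by parts — a polynomial factor 3 ζ^{3} + 5 ζ^{2} + 5 ζ - 2 multiplies \sin{\left(ζ \right)}; differentiating 3 ζ^{3} + 5 ζ^{2} + 5 ζ - 2 lowers its degree while \sin{\left(ζ \right)} integrates cleanly, so parts wins.
- partial fractions — the expression is not a ratio of polynomials that decomposes further.
- u-substitution: no subexpression of the integrand serves as a whole-integral substitution inner — individual terms may offer their own, but none carries its derivative as a factor of the full integrand; a working change of variable would have to be constructed from outside the expression.
- integration by parts: a fit — the right tool for this form.


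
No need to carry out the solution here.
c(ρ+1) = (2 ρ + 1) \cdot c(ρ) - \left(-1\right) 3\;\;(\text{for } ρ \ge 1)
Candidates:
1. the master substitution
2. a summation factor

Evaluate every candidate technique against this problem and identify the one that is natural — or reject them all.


Best approach: a summation factor — with the index-dependent coefficient 2 ρ + 1, dividing by the cumulative product turns the left side into a pure difference.
- the master substitution — with no divided-index recursive call, reindexing by powers of a base buys nothing.
- a summation factor: yes, a natural case for it.


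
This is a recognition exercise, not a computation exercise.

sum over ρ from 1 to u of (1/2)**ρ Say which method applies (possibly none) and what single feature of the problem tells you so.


Verdict: the geometric series formula — the ratio of consecutive terms is the constant 1/2, independent of the index — a geometric sum.


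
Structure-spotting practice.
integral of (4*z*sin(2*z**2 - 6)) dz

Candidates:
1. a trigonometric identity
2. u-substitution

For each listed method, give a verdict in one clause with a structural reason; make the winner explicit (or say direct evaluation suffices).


Best approach: u-substitution — the only nontrivial dependence routes through 2*z**2 - 6, whose derivative supplies the leftover factor up to a constant multiple — u = 2*z**2 - 6 flattens it.
- a trigonometric identity: no even trigonometric power and no product of distinct frequencies to rewrite.
- u-substitution: applies; the problem has the shape this method handles.


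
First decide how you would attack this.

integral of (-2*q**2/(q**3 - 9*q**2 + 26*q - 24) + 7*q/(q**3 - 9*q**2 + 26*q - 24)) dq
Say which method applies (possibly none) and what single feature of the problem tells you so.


Method: partial fractions — the bottom factors while the top stays lower-degree — split into simple fractions and integrate piece by piece.


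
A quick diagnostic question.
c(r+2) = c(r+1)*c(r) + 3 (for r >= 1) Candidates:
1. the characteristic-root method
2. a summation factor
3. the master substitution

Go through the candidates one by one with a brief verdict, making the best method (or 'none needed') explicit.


Diagnosis: no special technique — nonlinear feedback in the recursion rules out every root- or factor-based technique.
- the characteristic-root method — nonlinearity rules out exponential-mode superposition from the start.
- a summation factor: no summation factor applies — the rule is not linear in the sequence values.
- the master substitution: the recursion shifts the index rather than dividing it.


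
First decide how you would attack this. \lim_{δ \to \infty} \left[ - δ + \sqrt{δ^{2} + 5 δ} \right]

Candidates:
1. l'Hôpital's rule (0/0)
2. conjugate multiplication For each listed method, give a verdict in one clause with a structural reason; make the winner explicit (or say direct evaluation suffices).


Diagnosis: conjugate multiplication — neither \sqrt{δ^{2} + 5 δ} nor δ converges alone, so rewrite their difference as a conjugate-rationalized quotient first.
- l'Hôpital's rule (0/0): substitution produces ∞ − ∞ rather than a vanishing quotient; the rule needs a 0/0 ratio to act on.
- conjugate multiplication — yes — fits the structure here.


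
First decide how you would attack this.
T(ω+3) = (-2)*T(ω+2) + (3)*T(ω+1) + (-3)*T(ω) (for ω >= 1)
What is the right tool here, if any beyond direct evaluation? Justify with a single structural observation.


Best approach: the characteristic-root method — every coefficient is a fixed number and the forcing is zero — substitute r^ω and read off the root equation.


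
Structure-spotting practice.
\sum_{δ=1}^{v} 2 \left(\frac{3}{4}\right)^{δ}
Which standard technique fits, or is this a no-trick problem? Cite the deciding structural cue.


Diagnosis: the geometric series formula — check a ratio of consecutive terms: it is \frac{3}{4}, independent of the index, so the geometric formula closes the sum.


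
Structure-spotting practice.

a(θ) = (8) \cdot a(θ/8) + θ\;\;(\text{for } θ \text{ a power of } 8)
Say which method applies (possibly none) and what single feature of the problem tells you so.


Verdict: the master substitution — treat m = log base 8 of θ as the new clock: one recursion step advances m by one while θ scales by 8.


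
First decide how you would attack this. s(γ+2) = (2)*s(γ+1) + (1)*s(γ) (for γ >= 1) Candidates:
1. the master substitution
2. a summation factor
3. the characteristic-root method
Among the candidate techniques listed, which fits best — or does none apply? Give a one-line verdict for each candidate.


Method: the characteristic-root method — the recurrence treats every index alike (constant coefficients, no forcing) — precisely the regime where r^γ trials close it.
- the master substitution: no fixed divisor shrinks the index between calls.
- a summation factor: the recurrence reaches back more than one step, outside the first-order family a summation factor normalizes.
- the characteristic-root method — yes, a natural case for it.


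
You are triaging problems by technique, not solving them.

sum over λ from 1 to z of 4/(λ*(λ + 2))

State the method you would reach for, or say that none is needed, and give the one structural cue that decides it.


Verdict: telescoping — 4/(λ*(λ + 2)) decomposes into shift-paired simple fractions; the series telescopes to finitely many boundary pieces.


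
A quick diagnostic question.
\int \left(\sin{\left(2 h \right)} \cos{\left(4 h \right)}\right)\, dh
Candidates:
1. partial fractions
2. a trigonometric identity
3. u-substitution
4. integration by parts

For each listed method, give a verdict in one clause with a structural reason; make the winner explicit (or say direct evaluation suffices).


Method: a trigonometric identity — split \sin{\left(2 h \right)} \cos{\left(4 h \right)} with the angle-addition identities: the resulting sum integrates term by term.
- partial fractions — the expression is not a ratio of polynomials that decomposes further.
- a trigonometric identity — applies; the problem has the shape this method handles.
- u-substitution: no subexpression of the integrand pairs with its own derivative as a factor — individual terms may offer their own substitutions, but any change of variable covering the whole integral would have to be constructed from outside the expression.
- integration by parts: not the fit here: there is no polynomial factor to ladder down — parts can still close the trigonometric product by recursion, though the identity rewrite is the direct route.


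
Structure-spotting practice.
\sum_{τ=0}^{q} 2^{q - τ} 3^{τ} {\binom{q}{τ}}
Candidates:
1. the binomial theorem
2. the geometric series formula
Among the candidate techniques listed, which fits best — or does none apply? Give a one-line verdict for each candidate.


Verdict: the binomial theorem — binomial coefficients against complementary powers of 3 and 2: recognize the binomial expansion and resum.
- the binomial theorem — a fit — the right tool for this form.
- the geometric series formula: there is no constant term-to-term ratio.


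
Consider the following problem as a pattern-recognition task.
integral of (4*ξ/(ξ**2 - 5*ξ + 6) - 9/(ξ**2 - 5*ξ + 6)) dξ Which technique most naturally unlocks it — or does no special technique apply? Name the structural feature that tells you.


Technique: partial fractions — break ξ**2 - 5*ξ + 6 into its roots and the integral splits into logarithm-sized bites.


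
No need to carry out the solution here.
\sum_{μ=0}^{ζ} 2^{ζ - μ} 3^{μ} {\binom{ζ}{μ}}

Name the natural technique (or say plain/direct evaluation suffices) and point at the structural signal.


Best approach: the binomial theorem — the summand is term μ of a binomial expansion in 3 and 2; the whole sum is a single power.


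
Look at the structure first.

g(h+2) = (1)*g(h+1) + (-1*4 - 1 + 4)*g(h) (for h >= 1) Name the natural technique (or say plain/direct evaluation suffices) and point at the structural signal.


Diagnosis: the characteristic-root method — because shifting h leaves the equation's coefficients unchanged, exponential trials reduce it to algebra.


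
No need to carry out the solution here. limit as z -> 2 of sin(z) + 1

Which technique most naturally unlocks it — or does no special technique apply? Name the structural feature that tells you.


Method: no special technique — no vanishing denominator and no indeterminate clash at the point — evaluation is immediate.


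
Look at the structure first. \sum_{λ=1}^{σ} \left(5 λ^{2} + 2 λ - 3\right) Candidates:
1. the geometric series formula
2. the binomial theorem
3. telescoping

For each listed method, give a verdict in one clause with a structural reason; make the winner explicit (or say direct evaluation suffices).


Technique: no special technique — nothing telescopes and nothing is geometric; polynomial terms in λ sum term by term.
- the geometric series formula: the term-to-term ratio changes with the index, so the geometric formula cannot close it.
- the binomial theorem: no binomial coefficients pair up with complementary powers here.
- telescoping: computed from the summand as displayed, the partial sums build up without the pairwise collapse telescoping exploits.


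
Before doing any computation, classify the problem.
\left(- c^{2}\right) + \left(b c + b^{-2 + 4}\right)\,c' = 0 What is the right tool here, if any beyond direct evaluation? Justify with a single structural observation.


Technique: the homogeneous substitution — the slope's numerator and denominator share total degree; set v = c/b and the equation drops to separable form. This can also be massaged into Bernoulli form (the roles of the variables may need exchanging); the homogeneous substitution avoids that setup.


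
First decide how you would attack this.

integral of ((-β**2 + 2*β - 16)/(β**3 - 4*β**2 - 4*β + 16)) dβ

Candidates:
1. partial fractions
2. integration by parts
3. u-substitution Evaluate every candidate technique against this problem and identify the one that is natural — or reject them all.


Verdict: partial fractions — β**3 - 4*β**2 - 4*β + 16 splits into linear pieces, so the quotient is a sum of simple fractions — decompose before integrating.
- partial fractions — applies; the problem has the shape this method handles.
- integration by parts — no split into a nonconstant polynomial times one of the standard kernels — exp, sine, or cosine of a linear argument, or a logarithm — applies here.
- u-substitution — no subexpression of the integrand pairs with its own derivative as a factor — individual terms may offer their own substitutions, but any change of variable covering the whole integral would have to be constructed from outside the expression.


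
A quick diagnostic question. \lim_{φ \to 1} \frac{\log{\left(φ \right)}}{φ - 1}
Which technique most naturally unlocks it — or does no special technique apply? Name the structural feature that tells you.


Best approach: l'Hôpital's rule (0/0) — substituting 1 gives 0 over 0; differentiate top and bottom once and re-evaluate. A local series expansion at the point resolves it as well; the rule is the packaged version of that step.


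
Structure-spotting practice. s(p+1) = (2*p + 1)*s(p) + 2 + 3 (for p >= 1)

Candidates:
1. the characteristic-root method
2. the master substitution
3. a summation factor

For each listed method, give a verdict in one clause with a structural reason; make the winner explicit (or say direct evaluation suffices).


Technique: a summation factor — first-order, linear, moving coefficient 2*p + 1: the discrete analogue of an integrating factor handles it.
- the characteristic-root method: an index-dependent weight blocks the pure exponential ansatz.
- the master substitution — the recursive argument is a shift of the index, not a fixed fraction of it.
- a summation factor — yes, a natural case for it.


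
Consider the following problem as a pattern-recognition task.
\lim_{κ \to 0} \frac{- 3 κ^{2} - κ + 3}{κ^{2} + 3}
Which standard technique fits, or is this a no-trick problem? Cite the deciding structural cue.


Technique: no special technique — the function is continuous at 0; evaluation is itself the limit, no machinery required.


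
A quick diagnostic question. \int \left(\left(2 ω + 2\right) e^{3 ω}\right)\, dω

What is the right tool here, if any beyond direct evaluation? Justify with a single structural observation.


Method: integration by parts — a polynomial factor 2 ω + 2 multiplies e^{3 ω}; differentiating 2 ω + 2 lowers its degree while e^{3 ω} integrates cleanly, so parts wins.


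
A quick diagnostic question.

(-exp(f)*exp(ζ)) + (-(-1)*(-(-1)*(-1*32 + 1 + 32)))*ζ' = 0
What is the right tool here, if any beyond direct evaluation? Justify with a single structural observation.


Best approach: separation of variables — separating collects all ζ-dependence with the derivative and leaves all f-dependence opposite: variables separate.


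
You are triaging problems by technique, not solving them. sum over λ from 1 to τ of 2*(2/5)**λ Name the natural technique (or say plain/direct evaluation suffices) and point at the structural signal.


Verdict: the geometric series formula — term-over-term division gives 2/5 every time — index-free ratio, geometric sum formula applies.


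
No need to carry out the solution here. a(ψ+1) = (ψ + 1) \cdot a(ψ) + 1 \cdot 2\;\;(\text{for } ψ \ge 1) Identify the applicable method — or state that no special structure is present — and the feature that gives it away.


Diagnosis: a summation factor — first-order, linear, moving coefficient ψ + 1: the discrete analogue of an integrating factor handles it.


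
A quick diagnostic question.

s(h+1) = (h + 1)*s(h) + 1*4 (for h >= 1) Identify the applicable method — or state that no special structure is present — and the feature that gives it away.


Method: a summation factor — first-order, linear, moving coefficient h + 1: the discrete analogue of an integrating factor handles it.


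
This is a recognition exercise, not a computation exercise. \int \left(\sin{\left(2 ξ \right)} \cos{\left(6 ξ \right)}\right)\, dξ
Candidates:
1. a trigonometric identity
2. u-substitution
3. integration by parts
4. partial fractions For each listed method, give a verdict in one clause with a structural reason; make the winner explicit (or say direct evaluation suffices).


Method: a trigonometric identity — apply product-to-sum to \sin{\left(2 ξ \right)} \cos{\left(6 ξ \right)}: two clean single-angle terms replace one awkward product.
- a trigonometric identity — yes, a natural case for it.
- u-substitution — no subexpression of the integrand serves as a whole-integral substitution inner — individual terms may offer their own, but none carries its derivative as a factor of the full integrand; a working change of variable would have to be constructed from outside the expression.
- integration by parts: not the fit here: there is no polynomial factor to ladder down — parts can still close the trigonometric product by recursion, though the identity rewrite is the direct route.
- partial fractions: the expression is not a ratio of polynomials that decomposes further.


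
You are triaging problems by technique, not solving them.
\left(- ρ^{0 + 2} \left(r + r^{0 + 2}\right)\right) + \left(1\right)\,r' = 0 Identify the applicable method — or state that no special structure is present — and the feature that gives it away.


Method: separation of variables — all dependence on the two variables factors apart, the defining separable shape. Rearranged, this also fits the Bernoulli template directly; separation reads the product structure as given.


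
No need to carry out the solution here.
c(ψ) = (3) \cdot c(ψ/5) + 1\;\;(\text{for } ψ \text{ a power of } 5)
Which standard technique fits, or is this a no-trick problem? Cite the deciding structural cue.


Best approach: the master substitution — treat m = log base 5 of ψ as the new clock: one recursion step advances m by one while ψ scales by 5.


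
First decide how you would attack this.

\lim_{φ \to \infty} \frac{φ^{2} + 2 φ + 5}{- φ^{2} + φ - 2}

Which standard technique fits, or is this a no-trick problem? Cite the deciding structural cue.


Verdict: dominant-term comparison — as φ grows, only the highest-degree terms matter — compare leading terms and read the limit off. Differentiating the expression as a single quotient would eventually settle it as well; matching dominant growth settles it immediately.


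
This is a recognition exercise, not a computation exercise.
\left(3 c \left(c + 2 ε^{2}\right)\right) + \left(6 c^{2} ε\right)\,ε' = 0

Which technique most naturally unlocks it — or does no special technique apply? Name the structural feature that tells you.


Best approach: the exact-equation method — equality of cross partials is the green light — assemble the potential function term by term.


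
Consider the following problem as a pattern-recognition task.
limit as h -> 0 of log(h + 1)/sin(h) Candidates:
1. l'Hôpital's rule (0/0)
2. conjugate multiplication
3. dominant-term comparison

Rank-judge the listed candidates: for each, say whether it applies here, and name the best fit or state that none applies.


Method: l'Hôpital's rule (0/0) — substituting 0 gives 0 over 0; differentiate top and bottom once and re-evaluate. One could equally expand both pieces locally and compare leading terms; the rule does that in one stroke.
- l'Hôpital's rule (0/0): a fit — the right tool for this form.
- conjugate multiplication — there is no infinity-minus-infinity radical difference to rationalize.
- dominant-term comparison — no dominant power emerges to decide the limit by degree comparison.


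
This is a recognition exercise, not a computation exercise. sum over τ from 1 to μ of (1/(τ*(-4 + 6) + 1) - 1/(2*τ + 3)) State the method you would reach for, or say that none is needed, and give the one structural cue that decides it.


Verdict: telescoping — this sum is a zipper: each term contributes 1/(τ*(-4 + 6) + 1) and removes the next index's value, which the following term puts back, closing term by term.


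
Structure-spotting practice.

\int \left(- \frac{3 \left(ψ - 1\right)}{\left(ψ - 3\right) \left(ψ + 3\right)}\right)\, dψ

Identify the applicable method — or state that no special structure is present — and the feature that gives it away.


Diagnosis: partial fractions — the bottom factors while the top stays lower-degree — split into simple fractions and integrate piece by piece.


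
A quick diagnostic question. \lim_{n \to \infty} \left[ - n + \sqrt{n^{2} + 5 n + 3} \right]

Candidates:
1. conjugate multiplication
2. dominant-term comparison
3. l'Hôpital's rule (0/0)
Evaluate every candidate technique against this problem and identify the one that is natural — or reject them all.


Method: conjugate multiplication — neither \sqrt{n^{2} + 5 n + 3} nor n converges alone, so rewrite their difference as a conjugate-rationalized quotient first.
- conjugate multiplication: applies; the problem has the shape this method handles.
- dominant-term comparison: this limit is not decided by comparing leading-term growth at infinity.
- l'Hôpital's rule (0/0): the expression is a difference driving to ∞ − ∞, not a 0/0 quotient — there is no ratio for the rule to differentiate.


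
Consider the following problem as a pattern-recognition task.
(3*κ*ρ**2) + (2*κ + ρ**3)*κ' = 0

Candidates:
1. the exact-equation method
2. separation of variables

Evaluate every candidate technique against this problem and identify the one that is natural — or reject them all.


Technique: the exact-equation method — check exactness first: here it holds (3*κ*ρ**2, 2*κ + ρ**3 have matching cross partials), so no integrating factor is needed.
- the exact-equation method: applicable, and directly so.
- separation of variables — no division isolates the independent variable from the unknown.


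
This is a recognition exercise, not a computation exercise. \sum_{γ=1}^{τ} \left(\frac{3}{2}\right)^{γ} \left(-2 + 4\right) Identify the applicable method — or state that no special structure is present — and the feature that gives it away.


Verdict: the geometric series formula — check a ratio of consecutive terms: it is \frac{3}{2}, independent of the index, so the geometric formula closes the sum.
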